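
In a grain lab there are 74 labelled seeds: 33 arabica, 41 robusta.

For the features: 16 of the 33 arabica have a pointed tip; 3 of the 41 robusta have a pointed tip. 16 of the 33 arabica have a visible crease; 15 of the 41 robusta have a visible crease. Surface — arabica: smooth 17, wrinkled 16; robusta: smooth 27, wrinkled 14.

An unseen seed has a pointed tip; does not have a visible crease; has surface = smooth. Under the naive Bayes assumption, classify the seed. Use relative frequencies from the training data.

arabica

arabica: (33/74) × (16/33) × (17/33) × (17/33) ≈ 0.0573797
robusta: (41/74) × (3/41) × (26/41) × (27/41) ≈ 0.0169301
Highest score → arabica.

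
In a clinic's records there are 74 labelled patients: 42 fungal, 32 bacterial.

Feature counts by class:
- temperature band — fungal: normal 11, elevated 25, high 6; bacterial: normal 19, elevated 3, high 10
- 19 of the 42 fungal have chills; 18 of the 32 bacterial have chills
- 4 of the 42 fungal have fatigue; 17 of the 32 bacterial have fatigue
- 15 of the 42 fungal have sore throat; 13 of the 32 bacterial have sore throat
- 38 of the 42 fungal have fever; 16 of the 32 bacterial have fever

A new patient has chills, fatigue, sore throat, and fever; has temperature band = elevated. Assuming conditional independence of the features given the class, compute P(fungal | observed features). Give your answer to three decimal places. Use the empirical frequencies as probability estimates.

0.657

fungal: (42/74) × (25/42) × (19/42) × (4/42) × (15/42) × (38/42) ≈ 0.00470327
bacterial: (32/74) × (3/32) × (18/32) × (17/32) × (13/32) × (16/32) ≈ 0.00246079
P(fungal | x) = 0.00470327 / 0.00716406 ≈ 0.657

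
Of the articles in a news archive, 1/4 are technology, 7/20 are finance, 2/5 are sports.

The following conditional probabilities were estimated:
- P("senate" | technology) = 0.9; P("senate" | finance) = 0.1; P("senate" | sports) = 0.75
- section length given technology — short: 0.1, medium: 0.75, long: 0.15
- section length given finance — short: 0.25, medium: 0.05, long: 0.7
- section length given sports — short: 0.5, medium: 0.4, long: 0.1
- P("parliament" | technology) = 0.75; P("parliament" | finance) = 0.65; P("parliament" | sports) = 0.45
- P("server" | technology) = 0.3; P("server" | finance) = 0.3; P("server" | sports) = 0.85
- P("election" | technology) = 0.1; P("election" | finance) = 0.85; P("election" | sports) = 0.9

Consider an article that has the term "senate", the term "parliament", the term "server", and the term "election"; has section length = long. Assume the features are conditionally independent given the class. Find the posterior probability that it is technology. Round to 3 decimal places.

technology: 0.25 × 0.9 × 0.15 × 0.75 × 0.3 × 0.1 = 0.000759375
finance: 0.35 × 0.1 × 0.7 × 0.65 × 0.3 × 0.85 = 0.004060875
sports: 0.4 × 0.75 × 0.1 × 0.45 × 0.85 × 0.9 = 0.0103275
P(technology | x) = 0.000759375 / 0.01514775 ≈ 0.050

0.050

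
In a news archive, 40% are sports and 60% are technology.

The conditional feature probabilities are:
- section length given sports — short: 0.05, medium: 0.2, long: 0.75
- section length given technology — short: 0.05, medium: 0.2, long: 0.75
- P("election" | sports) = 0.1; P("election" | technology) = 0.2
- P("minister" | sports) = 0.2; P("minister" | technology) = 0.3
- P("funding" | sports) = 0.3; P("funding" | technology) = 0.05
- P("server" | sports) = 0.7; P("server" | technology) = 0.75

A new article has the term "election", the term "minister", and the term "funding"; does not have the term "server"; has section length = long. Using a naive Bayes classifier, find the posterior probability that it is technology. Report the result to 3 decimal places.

0.385

sports: 0.4 × 0.75 × 0.1 × 0.2 × 0.3 × (1−0.7) = 0.00054
technology: 0.6 × 0.75 × 0.2 × 0.3 × 0.05 × (1−0.75) = 0.0003375
P(technology | x) = 0.0003375 / 0.0008775 ≈ 0.385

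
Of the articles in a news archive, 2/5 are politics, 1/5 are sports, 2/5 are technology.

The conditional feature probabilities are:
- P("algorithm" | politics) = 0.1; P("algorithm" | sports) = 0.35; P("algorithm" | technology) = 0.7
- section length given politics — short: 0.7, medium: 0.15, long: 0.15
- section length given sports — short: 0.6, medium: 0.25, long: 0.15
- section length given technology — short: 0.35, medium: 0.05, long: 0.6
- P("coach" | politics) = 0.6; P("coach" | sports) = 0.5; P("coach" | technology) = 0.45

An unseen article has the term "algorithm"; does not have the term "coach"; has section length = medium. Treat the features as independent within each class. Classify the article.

politics: 0.4 × 0.1 × 0.15 × (1−0.6) = 0.0024
sports: 0.2 × 0.35 × 0.25 × (1−0.5) = 0.00875
technology: 0.4 × 0.7 × 0.05 × (1−0.45) = 0.0077
Highest score → sports.

sports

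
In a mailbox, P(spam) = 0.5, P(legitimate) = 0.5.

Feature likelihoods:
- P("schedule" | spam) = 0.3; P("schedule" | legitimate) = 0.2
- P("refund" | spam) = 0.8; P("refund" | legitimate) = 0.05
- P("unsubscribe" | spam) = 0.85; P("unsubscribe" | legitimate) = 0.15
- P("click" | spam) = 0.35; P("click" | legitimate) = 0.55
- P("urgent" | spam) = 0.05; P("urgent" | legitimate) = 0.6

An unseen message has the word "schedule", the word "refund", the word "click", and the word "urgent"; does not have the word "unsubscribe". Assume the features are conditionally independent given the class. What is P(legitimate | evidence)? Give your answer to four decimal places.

spam: 0.5 × 0.3 × 0.8 × (1−0.85) × 0.35 × 0.05 = 0.000315
legitimate: 0.5 × 0.2 × 0.05 × (1−0.15) × 0.55 × 0.6 = 0.0014025
P(legitimate | x) = 0.0014025 / 0.0017175 ≈ 0.8166

0.8166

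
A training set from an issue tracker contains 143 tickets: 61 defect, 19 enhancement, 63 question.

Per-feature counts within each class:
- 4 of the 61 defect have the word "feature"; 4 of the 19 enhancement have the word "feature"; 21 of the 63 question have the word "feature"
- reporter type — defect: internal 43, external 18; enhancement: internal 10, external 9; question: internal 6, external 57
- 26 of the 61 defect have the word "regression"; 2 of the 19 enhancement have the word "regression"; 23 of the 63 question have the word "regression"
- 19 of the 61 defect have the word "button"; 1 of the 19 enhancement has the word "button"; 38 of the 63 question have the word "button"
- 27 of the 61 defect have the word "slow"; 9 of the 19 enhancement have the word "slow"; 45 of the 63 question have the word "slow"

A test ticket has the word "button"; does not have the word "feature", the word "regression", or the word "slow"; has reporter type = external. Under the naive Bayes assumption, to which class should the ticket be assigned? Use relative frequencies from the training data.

defect: (61/143) × (57/61) × (18/61) × (35/61) × (19/61) × (34/61) ≈ 0.0117164
enhancement: (19/143) × (15/19) × (9/19) × (17/19) × (1/19) × (10/19) ≈ 0.00123149
question: (63/143) × (42/63) × (57/63) × (40/63) × (38/63) × (18/63) ≈ 0.0290765
Highest score → question.

question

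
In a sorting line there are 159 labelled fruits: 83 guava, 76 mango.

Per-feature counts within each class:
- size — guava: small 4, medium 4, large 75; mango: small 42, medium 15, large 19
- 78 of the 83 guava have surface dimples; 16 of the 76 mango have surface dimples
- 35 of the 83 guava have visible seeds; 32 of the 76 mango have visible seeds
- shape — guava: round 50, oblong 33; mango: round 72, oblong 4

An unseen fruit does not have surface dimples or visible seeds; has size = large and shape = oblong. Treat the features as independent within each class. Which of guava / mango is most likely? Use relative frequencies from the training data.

guava

guava: (83/159) × (75/83) × (5/83) × (48/83) × (33/83) ≈ 0.00653364
mango: (76/159) × (19/76) × (60/76) × (44/76) × (4/76) ≈ 0.00287461
Highest score → guava.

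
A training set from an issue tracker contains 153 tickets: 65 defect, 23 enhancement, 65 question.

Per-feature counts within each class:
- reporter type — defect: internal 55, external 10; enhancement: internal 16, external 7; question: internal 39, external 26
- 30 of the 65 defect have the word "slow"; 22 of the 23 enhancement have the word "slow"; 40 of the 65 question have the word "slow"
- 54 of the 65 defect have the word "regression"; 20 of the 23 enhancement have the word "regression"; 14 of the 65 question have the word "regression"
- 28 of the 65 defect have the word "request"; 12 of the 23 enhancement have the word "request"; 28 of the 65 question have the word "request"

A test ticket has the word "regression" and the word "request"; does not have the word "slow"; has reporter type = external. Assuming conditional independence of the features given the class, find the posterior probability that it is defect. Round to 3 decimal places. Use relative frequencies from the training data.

defect: (65/153) × (10/65) × (35/65) × (54/65) × (28/65) ≈ 0.0125947
enhancement: (23/153) × (7/23) × (1/23) × (20/23) × (12/23) ≈ 0.000902473
question: (65/153) × (26/65) × (25/65) × (14/65) × (28/65) ≈ 0.00606412
P(defect | x) = 0.0125947 / 0.019561293 ≈ 0.644

0.644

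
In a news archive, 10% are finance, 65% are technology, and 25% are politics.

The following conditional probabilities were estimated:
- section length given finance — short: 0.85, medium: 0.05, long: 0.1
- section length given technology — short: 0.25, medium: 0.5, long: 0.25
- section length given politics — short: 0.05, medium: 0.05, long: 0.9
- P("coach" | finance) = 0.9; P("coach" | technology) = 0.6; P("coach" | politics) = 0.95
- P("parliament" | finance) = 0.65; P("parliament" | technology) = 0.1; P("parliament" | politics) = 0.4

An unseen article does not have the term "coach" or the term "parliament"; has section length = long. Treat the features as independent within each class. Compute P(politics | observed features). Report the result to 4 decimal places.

0.1029

finance: 0.1 × 0.1 × (1−0.9) × (1−0.65) = 0.00035
technology: 0.65 × 0.25 × (1−0.6) × (1−0.1) = 0.0585
politics: 0.25 × 0.9 × (1−0.95) × (1−0.4) = 0.00675
P(politics | x) = 0.00675 / 0.0656 ≈ 0.1029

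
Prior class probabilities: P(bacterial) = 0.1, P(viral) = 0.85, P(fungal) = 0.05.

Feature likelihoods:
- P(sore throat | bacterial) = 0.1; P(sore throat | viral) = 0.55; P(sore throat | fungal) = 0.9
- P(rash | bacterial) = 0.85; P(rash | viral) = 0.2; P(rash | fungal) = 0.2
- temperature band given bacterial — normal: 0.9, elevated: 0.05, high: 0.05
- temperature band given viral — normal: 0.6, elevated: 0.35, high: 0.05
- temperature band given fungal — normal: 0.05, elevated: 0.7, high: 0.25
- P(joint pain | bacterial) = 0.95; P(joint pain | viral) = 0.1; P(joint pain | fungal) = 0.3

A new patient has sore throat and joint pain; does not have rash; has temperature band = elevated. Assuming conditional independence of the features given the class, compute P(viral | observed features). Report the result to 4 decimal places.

0.6317

bacterial: 0.1 × 0.1 × (1−0.85) × 0.05 × 0.95 = 0.00007125
viral: 0.85 × 0.55 × (1−0.2) × 0.35 × 0.1 = 0.01309
fungal: 0.05 × 0.9 × (1−0.2) × 0.7 × 0.3 = 0.00756
P(viral | x) = 0.01309 / 0.02072125 ≈ 0.6317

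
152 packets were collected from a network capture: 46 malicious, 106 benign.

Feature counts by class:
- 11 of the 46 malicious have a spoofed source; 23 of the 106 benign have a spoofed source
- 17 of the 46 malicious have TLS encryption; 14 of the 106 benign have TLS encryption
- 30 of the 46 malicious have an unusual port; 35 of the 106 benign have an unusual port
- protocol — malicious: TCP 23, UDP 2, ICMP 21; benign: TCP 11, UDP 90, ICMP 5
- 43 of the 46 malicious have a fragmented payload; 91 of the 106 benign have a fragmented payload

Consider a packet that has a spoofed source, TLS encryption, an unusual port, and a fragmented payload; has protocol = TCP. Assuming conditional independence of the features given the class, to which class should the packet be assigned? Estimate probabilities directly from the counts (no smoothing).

malicious: (46/152) × (11/46) × (17/46) × (30/46) × (23/46) × (43/46) ≈ 0.00815238
benign: (106/152) × (23/106) × (14/106) × (35/106) × (11/106) × (91/106) ≈ 0.000587883
Highest score → malicious.

malicious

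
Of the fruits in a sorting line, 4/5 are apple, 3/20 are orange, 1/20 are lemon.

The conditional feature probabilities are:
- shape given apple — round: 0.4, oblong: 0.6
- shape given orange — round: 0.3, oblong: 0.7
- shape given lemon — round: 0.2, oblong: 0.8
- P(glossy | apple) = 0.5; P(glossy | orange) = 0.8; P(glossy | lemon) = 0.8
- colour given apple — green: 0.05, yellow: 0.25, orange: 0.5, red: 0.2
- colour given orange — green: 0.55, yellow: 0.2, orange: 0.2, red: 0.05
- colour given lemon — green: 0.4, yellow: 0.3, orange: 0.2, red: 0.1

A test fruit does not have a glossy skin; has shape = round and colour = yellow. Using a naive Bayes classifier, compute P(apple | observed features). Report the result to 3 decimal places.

apple: 0.8 × 0.4 × (1−0.5) × 0.25 = 0.04
orange: 0.15 × 0.3 × (1−0.8) × 0.2 = 0.0018
lemon: 0.05 × 0.2 × (1−0.8) × 0.3 = 0.0006
P(apple | x) = 0.04 / 0.0424 ≈ 0.943

0.943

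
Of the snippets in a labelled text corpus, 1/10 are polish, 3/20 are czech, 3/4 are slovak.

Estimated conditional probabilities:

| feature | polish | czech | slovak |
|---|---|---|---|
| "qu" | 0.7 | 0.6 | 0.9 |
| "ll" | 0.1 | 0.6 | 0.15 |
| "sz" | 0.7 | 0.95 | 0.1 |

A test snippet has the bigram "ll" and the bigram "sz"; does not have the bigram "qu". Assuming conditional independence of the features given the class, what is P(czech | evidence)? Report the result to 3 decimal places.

0.914

polish: 0.1 × (1−0.7) × 0.1 × 0.7 = 0.0021
czech: 0.15 × (1−0.6) × 0.6 × 0.95 = 0.0342
slovak: 0.75 × (1−0.9) × 0.15 × 0.1 = 0.001125
P(czech | x) = 0.0342 / 0.037425 ≈ 0.914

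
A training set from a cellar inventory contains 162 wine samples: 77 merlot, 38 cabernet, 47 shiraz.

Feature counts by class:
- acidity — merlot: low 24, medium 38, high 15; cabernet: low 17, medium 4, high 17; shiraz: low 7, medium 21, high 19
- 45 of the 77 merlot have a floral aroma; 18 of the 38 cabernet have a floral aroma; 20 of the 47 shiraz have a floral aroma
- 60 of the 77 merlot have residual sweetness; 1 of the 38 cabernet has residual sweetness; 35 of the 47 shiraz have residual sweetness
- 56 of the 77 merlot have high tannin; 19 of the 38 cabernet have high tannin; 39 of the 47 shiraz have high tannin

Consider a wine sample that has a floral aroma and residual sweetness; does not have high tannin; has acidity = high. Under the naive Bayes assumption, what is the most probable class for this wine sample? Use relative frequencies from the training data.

merlot

merlot: (77/162) × (15/77) × (45/77) × (60/77) × (21/77) ≈ 0.0114997
cabernet: (38/162) × (17/38) × (18/38) × (1/38) × (19/38) ≈ 0.000654047
shiraz: (47/162) × (19/47) × (20/47) × (35/47) × (8/47) ≈ 0.00632606
Highest score → merlot.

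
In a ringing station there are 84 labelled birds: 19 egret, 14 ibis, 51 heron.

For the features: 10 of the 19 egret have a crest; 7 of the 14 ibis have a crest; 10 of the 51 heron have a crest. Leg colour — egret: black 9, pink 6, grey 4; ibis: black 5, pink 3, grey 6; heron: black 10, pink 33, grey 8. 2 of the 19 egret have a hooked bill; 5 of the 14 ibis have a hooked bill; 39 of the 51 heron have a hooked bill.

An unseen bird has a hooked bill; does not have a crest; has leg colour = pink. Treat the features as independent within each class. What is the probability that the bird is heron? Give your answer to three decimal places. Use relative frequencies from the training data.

0.960

egret: (19/84) × (9/19) × (6/19) × (2/19) ≈ 0.00356154
ibis: (14/84) × (7/14) × (3/14) × (5/14) ≈ 0.00637755
heron: (51/84) × (41/51) × (33/51) × (39/51) ≈ 0.241514
P(heron | x) = 0.241514 / 0.25145309 ≈ 0.960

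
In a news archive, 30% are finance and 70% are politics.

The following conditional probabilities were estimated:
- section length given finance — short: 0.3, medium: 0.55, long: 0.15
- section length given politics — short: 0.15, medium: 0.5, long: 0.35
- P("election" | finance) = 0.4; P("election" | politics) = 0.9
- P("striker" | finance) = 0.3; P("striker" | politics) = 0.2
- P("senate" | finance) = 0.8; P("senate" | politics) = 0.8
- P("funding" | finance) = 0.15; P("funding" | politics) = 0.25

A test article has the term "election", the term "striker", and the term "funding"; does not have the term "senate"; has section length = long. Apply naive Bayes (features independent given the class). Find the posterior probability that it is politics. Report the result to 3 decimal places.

0.932

finance: 0.3 × 0.15 × 0.4 × 0.3 × (1−0.8) × 0.15 = 0.000162
politics: 0.7 × 0.35 × 0.9 × 0.2 × (1−0.8) × 0.25 = 0.002205
P(politics | x) = 0.002205 / 0.002367 ≈ 0.932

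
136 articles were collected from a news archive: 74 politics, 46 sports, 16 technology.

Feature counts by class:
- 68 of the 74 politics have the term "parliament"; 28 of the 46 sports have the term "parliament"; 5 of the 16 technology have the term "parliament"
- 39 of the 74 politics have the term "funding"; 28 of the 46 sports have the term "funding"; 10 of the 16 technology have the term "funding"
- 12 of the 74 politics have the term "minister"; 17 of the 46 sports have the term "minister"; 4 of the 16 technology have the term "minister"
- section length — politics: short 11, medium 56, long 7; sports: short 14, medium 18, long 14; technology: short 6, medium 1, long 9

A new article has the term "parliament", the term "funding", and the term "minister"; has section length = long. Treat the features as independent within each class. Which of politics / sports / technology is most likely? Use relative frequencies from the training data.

politics: (74/136) × (68/74) × (39/74) × (12/74) × (7/74) ≈ 0.00404221
sports: (46/136) × (28/46) × (28/46) × (17/46) × (14/46) ≈ 0.0140955
technology: (16/136) × (5/16) × (10/16) × (4/16) × (9/16) ≈ 0.00323127
Highest score → sports.

sports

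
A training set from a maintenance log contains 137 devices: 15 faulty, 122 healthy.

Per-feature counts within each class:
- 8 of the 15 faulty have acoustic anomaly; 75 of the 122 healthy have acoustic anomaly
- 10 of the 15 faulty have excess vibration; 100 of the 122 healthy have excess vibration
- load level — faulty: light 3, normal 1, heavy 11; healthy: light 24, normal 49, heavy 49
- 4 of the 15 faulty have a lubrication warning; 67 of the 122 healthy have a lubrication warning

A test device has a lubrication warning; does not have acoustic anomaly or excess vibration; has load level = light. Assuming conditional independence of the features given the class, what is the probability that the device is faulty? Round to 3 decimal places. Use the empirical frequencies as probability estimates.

faulty: (15/137) × (7/15) × (5/15) × (3/15) × (4/15) ≈ 0.000908354
healthy: (122/137) × (47/122) × (22/122) × (24/122) × (67/122) ≈ 0.00668354
P(faulty | x) = 0.000908354 / 0.007591894 ≈ 0.120

0.120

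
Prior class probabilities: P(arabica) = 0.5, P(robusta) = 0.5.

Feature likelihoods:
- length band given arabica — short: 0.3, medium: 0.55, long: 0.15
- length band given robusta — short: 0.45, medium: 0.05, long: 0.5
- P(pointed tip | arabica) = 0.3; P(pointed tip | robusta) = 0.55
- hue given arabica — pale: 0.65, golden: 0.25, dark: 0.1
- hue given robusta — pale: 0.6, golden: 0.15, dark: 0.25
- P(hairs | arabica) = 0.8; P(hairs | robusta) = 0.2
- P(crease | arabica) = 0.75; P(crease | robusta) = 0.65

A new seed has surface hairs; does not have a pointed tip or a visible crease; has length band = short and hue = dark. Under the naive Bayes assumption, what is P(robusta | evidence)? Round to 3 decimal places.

0.458

arabica: 0.5 × 0.3 × (1−0.3) × 0.1 × 0.8 × (1−0.75) = 0.0021
robusta: 0.5 × 0.45 × (1−0.55) × 0.25 × 0.2 × (1−0.65) = 0.001771875
P(robusta | x) = 0.001771875 / 0.003871875 ≈ 0.458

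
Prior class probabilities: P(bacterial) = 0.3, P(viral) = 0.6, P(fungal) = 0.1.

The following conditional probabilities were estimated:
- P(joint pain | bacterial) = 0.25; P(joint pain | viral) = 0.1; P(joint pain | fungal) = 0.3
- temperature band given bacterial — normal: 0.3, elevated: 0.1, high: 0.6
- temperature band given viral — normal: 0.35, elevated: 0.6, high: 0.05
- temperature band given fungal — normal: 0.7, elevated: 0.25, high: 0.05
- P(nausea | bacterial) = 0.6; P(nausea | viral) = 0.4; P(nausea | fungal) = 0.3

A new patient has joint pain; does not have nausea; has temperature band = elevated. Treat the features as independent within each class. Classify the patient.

viral

bacterial: 0.3 × 0.25 × 0.1 × (1−0.6) = 0.003
viral: 0.6 × 0.1 × 0.6 × (1−0.4) = 0.0216
fungal: 0.1 × 0.3 × 0.25 × (1−0.3) = 0.00525
Highest score → viral.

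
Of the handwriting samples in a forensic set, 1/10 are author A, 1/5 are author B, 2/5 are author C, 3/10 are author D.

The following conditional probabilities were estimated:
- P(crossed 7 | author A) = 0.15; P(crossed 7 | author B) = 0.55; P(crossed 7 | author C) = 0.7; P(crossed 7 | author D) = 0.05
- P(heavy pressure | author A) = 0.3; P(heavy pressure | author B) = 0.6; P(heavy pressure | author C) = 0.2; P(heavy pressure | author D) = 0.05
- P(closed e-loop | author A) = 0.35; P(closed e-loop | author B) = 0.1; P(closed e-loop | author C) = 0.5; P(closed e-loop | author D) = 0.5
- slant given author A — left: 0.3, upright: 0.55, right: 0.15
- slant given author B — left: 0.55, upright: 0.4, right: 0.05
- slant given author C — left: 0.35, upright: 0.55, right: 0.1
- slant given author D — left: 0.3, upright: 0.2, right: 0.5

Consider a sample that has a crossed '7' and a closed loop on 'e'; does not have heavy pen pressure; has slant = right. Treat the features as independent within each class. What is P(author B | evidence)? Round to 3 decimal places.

0.014

author A: 0.1 × 0.15 × (1−0.3) × 0.35 × 0.15 = 0.00055125
author B: 0.2 × 0.55 × (1−0.6) × 0.1 × 0.05 = 0.00022
author C: 0.4 × 0.7 × (1−0.2) × 0.5 × 0.1 = 0.0112
author D: 0.3 × 0.05 × (1−0.05) × 0.5 × 0.5 = 0.0035625
P(author B | x) = 0.00022 / 0.01553375 ≈ 0.014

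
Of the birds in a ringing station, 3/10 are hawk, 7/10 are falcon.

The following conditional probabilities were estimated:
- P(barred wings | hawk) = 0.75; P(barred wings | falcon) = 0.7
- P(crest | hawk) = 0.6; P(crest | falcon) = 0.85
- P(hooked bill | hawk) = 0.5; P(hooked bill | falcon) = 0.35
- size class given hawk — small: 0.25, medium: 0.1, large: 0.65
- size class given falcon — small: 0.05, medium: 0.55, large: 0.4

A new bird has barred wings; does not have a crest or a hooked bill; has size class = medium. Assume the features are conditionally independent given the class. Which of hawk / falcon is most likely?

hawk: 0.3 × 0.75 × (1−0.6) × (1−0.5) × 0.1 = 0.0045
falcon: 0.7 × 0.7 × (1−0.85) × (1−0.35) × 0.55 = 0.02627625
Highest score → falcon.

falcon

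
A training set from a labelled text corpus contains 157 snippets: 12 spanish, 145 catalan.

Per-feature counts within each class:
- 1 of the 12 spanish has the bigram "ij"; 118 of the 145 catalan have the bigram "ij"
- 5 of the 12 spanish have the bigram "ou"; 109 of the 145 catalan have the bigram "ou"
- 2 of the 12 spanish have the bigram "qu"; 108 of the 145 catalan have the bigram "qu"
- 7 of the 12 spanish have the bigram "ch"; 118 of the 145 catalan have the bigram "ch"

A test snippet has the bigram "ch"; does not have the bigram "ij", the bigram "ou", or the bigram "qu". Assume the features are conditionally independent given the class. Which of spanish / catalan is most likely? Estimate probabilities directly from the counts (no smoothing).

spanish

spanish: (12/157) × (11/12) × (7/12) × (10/12) × (7/12) ≈ 0.0198676
catalan: (145/157) × (27/145) × (36/145) × (37/145) × (118/145) ≈ 0.00886638
Highest score → spanish.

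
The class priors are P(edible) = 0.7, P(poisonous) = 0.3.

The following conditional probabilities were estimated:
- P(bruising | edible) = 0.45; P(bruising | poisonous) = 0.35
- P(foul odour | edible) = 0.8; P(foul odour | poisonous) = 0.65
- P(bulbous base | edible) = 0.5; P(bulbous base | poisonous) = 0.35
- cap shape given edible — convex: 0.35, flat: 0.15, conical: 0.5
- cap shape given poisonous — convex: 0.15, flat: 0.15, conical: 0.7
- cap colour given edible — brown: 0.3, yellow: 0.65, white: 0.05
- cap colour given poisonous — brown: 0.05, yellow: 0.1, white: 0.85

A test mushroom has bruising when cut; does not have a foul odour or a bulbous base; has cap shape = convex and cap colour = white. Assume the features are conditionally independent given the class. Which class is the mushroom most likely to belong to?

edible: 0.7 × 0.45 × (1−0.8) × (1−0.5) × 0.35 × 0.05 = 0.00055125
poisonous: 0.3 × 0.35 × (1−0.65) × (1−0.35) × 0.15 × 0.85 = 0.00304565625
Highest score → poisonous.

poisonous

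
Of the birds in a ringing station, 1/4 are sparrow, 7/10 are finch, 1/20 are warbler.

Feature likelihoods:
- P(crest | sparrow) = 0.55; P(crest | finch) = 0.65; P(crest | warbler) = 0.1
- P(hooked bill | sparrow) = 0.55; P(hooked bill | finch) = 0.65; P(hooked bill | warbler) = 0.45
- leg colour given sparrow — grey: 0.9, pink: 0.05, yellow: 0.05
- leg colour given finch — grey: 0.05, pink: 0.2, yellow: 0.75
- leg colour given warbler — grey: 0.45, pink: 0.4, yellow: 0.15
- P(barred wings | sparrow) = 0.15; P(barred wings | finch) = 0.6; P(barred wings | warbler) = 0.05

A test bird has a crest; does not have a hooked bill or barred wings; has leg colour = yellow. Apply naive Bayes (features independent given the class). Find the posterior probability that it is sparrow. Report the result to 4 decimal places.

sparrow: 0.25 × 0.55 × (1−0.55) × 0.05 × (1−0.15) = 0.0026296875
finch: 0.7 × 0.65 × (1−0.65) × 0.75 × (1−0.6) = 0.047775
warbler: 0.05 × 0.1 × (1−0.45) × 0.15 × (1−0.05) = 0.000391875
P(sparrow | x) = 0.0026296875 / 0.0507965625 ≈ 0.0518

0.0518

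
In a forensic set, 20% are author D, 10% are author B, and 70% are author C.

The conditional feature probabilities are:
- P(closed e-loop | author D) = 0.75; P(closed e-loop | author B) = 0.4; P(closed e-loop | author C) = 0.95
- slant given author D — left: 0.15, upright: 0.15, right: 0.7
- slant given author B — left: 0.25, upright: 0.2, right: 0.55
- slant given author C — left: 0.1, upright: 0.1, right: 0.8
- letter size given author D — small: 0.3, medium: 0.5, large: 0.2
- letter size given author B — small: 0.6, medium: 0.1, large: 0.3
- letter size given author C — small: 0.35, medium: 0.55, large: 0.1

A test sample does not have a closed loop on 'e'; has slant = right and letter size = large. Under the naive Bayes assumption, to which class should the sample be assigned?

author D: 0.2 × (1−0.75) × 0.7 × 0.2 = 0.007
author B: 0.1 × (1−0.4) × 0.55 × 0.3 = 0.0099
author C: 0.7 × (1−0.95) × 0.8 × 0.1 = 0.0028
Highest score → author B.

author B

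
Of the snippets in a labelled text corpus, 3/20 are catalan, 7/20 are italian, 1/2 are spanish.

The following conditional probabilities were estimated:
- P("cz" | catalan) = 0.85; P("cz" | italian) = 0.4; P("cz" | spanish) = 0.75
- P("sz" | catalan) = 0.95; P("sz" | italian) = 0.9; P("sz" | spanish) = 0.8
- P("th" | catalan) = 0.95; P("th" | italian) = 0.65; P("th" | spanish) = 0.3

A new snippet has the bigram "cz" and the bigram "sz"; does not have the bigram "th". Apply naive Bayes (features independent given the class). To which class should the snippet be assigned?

spanish

catalan: 0.15 × 0.85 × 0.95 × (1−0.95) = 0.00605625
italian: 0.35 × 0.4 × 0.9 × (1−0.65) = 0.0441
spanish: 0.5 × 0.75 × 0.8 × (1−0.3) = 0.21
Highest score → spanish.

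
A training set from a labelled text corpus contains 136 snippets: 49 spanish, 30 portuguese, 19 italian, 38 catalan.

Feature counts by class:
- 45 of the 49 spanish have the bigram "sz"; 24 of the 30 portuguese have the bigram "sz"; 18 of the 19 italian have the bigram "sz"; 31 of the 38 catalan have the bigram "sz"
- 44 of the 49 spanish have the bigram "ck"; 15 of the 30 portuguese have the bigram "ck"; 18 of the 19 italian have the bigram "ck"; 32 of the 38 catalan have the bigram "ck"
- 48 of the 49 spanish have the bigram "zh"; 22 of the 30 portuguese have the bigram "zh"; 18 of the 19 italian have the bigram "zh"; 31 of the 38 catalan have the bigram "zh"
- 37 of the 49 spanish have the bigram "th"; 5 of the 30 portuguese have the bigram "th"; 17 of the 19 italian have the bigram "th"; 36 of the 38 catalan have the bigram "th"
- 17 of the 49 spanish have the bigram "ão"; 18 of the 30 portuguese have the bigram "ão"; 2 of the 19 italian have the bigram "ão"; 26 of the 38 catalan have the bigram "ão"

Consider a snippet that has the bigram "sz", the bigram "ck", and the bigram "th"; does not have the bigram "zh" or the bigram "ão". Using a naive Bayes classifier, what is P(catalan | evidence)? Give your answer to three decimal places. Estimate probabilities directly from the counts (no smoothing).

spanish: (49/136) × (45/49) × (44/49) × (1/49) × (37/49) × (32/49) ≈ 0.00299015
portuguese: (30/136) × (24/30) × (15/30) × (8/30) × (5/30) × (12/30) ≈ 0.00156863
italian: (19/136) × (18/19) × (18/19) × (1/19) × (17/19) × (17/19) ≈ 0.00528311
catalan: (38/136) × (31/38) × (32/38) × (7/38) × (36/38) × (12/38) ≈ 0.0105784
P(catalan | x) = 0.0105784 / 0.02042029 ≈ 0.518

0.518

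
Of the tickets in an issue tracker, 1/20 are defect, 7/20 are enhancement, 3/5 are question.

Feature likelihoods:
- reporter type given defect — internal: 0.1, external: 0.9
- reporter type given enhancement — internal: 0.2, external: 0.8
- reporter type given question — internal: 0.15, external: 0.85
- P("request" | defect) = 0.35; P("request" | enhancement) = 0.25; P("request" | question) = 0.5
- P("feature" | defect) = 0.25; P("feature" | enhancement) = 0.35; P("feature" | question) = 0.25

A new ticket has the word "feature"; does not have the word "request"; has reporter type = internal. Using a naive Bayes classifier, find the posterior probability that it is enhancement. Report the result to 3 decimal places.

0.604

defect: 0.05 × 0.1 × (1−0.35) × 0.25 = 0.0008125
enhancement: 0.35 × 0.2 × (1−0.25) × 0.35 = 0.018375
question: 0.6 × 0.15 × (1−0.5) × 0.25 = 0.01125
P(enhancement | x) = 0.018375 / 0.0304375 ≈ 0.604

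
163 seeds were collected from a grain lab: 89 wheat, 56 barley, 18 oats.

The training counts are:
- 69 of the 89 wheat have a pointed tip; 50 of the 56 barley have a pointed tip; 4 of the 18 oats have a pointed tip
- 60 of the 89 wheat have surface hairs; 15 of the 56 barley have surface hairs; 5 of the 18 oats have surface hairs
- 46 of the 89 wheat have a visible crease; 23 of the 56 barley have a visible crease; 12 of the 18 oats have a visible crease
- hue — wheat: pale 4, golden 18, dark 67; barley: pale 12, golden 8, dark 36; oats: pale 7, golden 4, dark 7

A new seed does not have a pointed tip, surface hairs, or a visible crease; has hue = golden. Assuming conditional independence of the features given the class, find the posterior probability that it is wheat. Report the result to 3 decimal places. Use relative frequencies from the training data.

0.363

wheat: (89/163) × (20/89) × (29/89) × (43/89) × (18/89) ≈ 0.00390671
barley: (56/163) × (6/56) × (41/56) × (33/56) × (8/56) ≈ 0.00226875
oats: (18/163) × (14/18) × (13/18) × (6/18) × (4/18) ≈ 0.00459492
P(wheat | x) = 0.00390671 / 0.01077038 ≈ 0.363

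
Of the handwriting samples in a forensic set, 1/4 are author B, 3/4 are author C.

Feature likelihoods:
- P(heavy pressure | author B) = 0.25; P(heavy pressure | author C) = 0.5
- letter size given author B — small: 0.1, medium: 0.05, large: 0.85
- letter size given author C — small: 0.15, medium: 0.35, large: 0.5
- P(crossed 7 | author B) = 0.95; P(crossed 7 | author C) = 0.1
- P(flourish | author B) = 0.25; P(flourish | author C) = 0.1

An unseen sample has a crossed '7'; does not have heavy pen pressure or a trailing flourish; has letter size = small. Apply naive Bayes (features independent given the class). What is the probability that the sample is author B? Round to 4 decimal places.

0.7252

author B: 0.25 × (1−0.25) × 0.1 × 0.95 × (1−0.25) = 0.013359375
author C: 0.75 × (1−0.5) × 0.15 × 0.1 × (1−0.1) = 0.0050625
P(author B | x) = 0.013359375 / 0.018421875 ≈ 0.7252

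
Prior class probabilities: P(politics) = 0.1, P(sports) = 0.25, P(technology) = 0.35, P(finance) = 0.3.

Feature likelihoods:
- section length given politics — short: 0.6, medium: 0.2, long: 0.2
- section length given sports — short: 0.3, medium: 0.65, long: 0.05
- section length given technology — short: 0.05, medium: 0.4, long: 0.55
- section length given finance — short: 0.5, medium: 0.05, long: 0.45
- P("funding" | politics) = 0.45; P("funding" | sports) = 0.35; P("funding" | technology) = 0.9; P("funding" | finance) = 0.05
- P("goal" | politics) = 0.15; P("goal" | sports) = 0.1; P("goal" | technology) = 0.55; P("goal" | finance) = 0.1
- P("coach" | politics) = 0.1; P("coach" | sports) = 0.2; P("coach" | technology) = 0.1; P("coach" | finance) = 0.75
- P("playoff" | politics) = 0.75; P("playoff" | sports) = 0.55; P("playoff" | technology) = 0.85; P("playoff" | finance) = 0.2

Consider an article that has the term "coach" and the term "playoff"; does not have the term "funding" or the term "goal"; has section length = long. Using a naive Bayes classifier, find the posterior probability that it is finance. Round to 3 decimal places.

politics: 0.1 × 0.2 × (1−0.45) × (1−0.15) × 0.1 × 0.75 = 0.00070125
sports: 0.25 × 0.05 × (1−0.35) × (1−0.1) × 0.2 × 0.55 = 0.000804375
technology: 0.35 × 0.55 × (1−0.9) × (1−0.55) × 0.1 × 0.85 = 0.0007363125
finance: 0.3 × 0.45 × (1−0.05) × (1−0.1) × 0.75 × 0.2 = 0.01731375
P(finance | x) = 0.01731375 / 0.0195556875 ≈ 0.885

0.885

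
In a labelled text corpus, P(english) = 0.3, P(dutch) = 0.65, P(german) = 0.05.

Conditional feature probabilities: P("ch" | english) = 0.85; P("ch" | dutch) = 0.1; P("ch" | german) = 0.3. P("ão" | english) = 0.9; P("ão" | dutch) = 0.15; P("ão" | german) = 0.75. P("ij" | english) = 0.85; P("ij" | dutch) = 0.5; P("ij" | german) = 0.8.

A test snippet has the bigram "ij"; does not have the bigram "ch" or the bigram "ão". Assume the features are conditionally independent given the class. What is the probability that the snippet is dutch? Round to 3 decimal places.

0.958

english: 0.3 × (1−0.85) × (1−0.9) × 0.85 = 0.003825
dutch: 0.65 × (1−0.1) × (1−0.15) × 0.5 = 0.248625
german: 0.05 × (1−0.3) × (1−0.75) × 0.8 = 0.007
P(dutch | x) = 0.248625 / 0.25945 ≈ 0.958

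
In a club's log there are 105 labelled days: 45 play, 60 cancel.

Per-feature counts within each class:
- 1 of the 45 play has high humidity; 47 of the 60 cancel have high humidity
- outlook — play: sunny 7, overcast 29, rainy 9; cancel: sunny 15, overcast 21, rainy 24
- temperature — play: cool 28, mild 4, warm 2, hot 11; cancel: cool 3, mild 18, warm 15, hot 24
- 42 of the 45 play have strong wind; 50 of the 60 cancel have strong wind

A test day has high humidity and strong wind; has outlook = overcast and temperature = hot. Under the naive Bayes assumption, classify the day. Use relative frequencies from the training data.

cancel

play: (45/105) × (1/45) × (29/45) × (11/45) × (42/45) ≈ 0.00140027
cancel: (60/105) × (47/60) × (21/60) × (24/60) × (50/60) ≈ 0.0522222
Highest score → cancel.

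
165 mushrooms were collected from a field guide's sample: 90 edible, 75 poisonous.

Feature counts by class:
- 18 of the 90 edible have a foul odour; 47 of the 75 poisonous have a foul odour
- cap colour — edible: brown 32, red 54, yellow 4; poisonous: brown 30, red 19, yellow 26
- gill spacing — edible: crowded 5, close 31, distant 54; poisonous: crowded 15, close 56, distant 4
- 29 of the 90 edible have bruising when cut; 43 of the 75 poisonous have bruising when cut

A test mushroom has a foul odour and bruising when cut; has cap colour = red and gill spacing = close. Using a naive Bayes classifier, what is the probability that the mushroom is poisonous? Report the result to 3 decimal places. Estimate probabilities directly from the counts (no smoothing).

edible: (90/165) × (18/90) × (54/90) × (31/90) × (29/90) ≈ 0.00726465
poisonous: (75/165) × (47/75) × (19/75) × (56/75) × (43/75) ≈ 0.0308916
P(poisonous | x) = 0.0308916 / 0.03815625 ≈ 0.810

0.810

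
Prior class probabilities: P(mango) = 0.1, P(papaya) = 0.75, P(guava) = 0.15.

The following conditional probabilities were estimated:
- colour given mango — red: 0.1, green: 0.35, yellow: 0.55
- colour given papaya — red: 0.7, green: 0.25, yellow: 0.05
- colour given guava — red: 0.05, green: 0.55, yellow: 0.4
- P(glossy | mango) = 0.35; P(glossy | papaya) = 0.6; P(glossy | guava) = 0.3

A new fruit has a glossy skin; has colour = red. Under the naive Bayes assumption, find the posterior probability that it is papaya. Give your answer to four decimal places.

0.9821

mango: 0.1 × 0.1 × 0.35 = 0.0035
papaya: 0.75 × 0.7 × 0.6 = 0.315
guava: 0.15 × 0.05 × 0.3 = 0.00225
P(papaya | x) = 0.315 / 0.32075 ≈ 0.9821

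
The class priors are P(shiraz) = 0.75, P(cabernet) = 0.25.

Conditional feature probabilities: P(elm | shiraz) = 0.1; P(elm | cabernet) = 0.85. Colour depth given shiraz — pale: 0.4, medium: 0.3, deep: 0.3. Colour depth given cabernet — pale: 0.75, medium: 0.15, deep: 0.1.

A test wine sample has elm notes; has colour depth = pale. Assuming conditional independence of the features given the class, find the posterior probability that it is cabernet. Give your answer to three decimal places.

shiraz: 0.75 × 0.1 × 0.4 = 0.03
cabernet: 0.25 × 0.85 × 0.75 = 0.159375
P(cabernet | x) = 0.159375 / 0.189375 ≈ 0.842

0.842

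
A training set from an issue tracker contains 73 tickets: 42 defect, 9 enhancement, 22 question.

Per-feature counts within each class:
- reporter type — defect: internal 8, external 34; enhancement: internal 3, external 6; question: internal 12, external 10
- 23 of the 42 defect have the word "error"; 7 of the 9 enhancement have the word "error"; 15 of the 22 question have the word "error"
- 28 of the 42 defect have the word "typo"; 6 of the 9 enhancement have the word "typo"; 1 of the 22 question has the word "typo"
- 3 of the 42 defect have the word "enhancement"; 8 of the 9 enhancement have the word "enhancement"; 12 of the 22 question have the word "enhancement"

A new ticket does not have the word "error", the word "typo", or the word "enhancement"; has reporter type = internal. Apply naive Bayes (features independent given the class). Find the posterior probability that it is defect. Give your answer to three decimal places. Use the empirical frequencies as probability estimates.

0.400

defect: (42/73) × (8/42) × (19/42) × (14/42) × (39/42) ≈ 0.015345
enhancement: (9/73) × (3/9) × (2/9) × (3/9) × (1/9) ≈ 0.000338238
question: (22/73) × (12/22) × (7/22) × (21/22) × (10/22) ≈ 0.0226938
P(defect | x) = 0.015345 / 0.038377038 ≈ 0.400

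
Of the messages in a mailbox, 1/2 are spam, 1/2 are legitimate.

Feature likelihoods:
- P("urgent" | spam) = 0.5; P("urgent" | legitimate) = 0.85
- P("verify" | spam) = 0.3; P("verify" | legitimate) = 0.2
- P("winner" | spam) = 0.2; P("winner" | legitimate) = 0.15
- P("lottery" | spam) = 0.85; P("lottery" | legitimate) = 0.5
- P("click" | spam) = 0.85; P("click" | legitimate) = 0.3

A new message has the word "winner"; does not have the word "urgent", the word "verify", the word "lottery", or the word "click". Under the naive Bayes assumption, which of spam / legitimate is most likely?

spam: 0.5 × (1−0.5) × (1−0.3) × 0.2 × (1−0.85) × (1−0.85) = 0.0007875
legitimate: 0.5 × (1−0.85) × (1−0.2) × 0.15 × (1−0.5) × (1−0.3) = 0.00315
Highest score → legitimate.

legitimate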